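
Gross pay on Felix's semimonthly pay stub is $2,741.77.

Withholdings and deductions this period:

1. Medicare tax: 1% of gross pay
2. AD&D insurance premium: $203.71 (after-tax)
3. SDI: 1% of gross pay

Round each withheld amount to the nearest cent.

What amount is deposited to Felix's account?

$2,483.22

SDI: $2,741.77 × 0.01 = $27.42
Medicare tax: $2,741.77 × 0.01 = $27.42
AD&D insurance premium: $203.71
Total deductions = $27.42 + $27.42 + $203.71 = $258.55
Net pay = $2,741.77 − $258.55 = $2,483.22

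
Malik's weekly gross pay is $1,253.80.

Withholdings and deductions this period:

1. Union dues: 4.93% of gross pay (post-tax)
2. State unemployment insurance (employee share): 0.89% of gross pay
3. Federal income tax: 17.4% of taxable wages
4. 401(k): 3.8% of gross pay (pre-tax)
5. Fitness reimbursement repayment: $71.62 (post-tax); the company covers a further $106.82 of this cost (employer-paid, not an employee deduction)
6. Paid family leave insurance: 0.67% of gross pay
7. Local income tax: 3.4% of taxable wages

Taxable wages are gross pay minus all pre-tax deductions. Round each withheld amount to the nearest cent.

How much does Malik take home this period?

$802.29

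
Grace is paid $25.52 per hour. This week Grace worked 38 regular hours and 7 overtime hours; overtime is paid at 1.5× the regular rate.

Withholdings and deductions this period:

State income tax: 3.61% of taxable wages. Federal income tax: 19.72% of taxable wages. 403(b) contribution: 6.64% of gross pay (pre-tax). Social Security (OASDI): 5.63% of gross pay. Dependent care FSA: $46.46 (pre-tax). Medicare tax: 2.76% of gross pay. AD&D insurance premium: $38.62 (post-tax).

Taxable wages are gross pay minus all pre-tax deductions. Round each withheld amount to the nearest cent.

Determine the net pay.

Regular pay: 38 × $25.52 = $969.76
Overtime pay: 7 × $25.52 × 1.5 = $267.96
Gross pay = $969.76 + $267.96 = $1,237.72
403(b) contribution: $1,237.72 × 0.0664 = $82.18
Dependent care FSA: $46.46
Pre-tax total = $82.18 + $46.46 = $128.64
Taxable wages = $1,237.72 − $128.64 = $1,109.08
State income tax: $1,109.08 × 0.0361 = $40.04
Federal income tax: $1,109.08 × 0.1972 = $218.71
Social Security (OASDI): $1,237.72 × 0.0563 = $69.68
Medicare tax: $1,237.72 × 0.0276 = $34.16
AD&D insurance premium: $38.62
Total deductions = $82.18 + $46.46 + $40.04 + $218.71 + $69.68 + $34.16 + $38.62 = $529.85
Net pay = $1,237.72 − $529.85 = $707.87

$707.87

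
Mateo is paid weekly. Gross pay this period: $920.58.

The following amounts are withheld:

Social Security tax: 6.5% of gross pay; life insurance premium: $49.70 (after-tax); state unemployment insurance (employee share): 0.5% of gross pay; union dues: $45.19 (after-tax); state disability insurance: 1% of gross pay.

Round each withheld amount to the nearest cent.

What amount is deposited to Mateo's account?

State unemployment insurance (employee share): $920.58 × 0.005 = $4.60
Social Security tax: $920.58 × 0.065 = $59.84
State disability insurance: $920.58 × 0.01 = $9.21
Union dues: $45.19
Life insurance premium: $49.70
Total deductions = $4.60 + $59.84 + $9.21 + $45.19 + $49.70 = $168.54
Net pay = $920.58 − $168.54 = $752.04

$752.04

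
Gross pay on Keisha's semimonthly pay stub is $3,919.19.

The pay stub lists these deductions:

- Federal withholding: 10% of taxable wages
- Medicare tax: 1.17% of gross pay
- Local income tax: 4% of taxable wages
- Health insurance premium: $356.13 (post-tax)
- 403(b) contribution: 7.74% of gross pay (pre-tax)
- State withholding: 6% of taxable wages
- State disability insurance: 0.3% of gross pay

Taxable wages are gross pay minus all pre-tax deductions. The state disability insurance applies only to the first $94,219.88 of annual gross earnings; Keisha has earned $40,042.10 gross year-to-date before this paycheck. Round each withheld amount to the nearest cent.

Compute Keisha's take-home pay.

$2,478.94

403(b) contribution: $3,919.19 × 0.0774 = $303.35
Taxable wages = $3,919.19 − $303.35 = $3,615.84
Local income tax: $3,615.84 × 0.04 = $144.63
Federal withholding: $3,615.84 × 0.1 = $361.58
State withholding: $3,615.84 × 0.06 = $216.95
Medicare tax: $3,919.19 × 0.0117 = $45.85
State disability insurance: cap not yet reached, full $3,919.19 is subject → $3,919.19 × 0.003 = $11.76
Health insurance premium: $356.13
Total deductions = $303.35 + $144.63 + $361.58 + $216.95 + $45.85 + $11.76 + $356.13 = $1,440.25
Net pay = $3,919.19 − $1,440.25 = $2,478.94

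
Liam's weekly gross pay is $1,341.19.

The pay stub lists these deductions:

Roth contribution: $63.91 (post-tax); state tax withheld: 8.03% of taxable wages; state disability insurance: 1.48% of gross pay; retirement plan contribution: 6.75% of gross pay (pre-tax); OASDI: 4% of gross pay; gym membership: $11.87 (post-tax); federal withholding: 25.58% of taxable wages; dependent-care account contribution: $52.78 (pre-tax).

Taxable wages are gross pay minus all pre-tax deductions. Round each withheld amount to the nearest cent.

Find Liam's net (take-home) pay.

$645.99

Retirement plan contribution: $1,341.19 × 0.0675 = $90.53
Dependent-care account contribution: $52.78
Pre-tax total = $90.53 + $52.78 = $143.31
Taxable wages = $1,341.19 − $143.31 = $1,197.88
Federal withholding: $1,197.88 × 0.2558 = $306.42
State tax withheld: $1,197.88 × 0.0803 = $96.19
State disability insurance: $1,341.19 × 0.0148 = $19.85
OASDI: $1,341.19 × 0.04 = $53.65
Roth contribution: $63.91
Gym membership: $11.87
Total deductions = $90.53 + $52.78 + $306.42 + $96.19 + $19.85 + $53.65 + $63.91 + $11.87 = $695.20
Net pay = $1,341.19 − $695.20 = $645.99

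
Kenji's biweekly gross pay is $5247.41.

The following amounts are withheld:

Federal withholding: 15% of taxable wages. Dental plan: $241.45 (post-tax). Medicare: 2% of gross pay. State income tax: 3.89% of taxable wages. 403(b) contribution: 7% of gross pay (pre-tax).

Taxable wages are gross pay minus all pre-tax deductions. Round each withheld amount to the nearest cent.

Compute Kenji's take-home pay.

403(b) contribution: $5247.41 × 0.07 = $367.32
Taxable wages = $5247.41 − $367.32 = $4880.09
Federal withholding: $4880.09 × 0.15 = $732.01
State income tax: $4880.09 × 0.0389 = $189.84
Medicare: $5247.41 × 0.02 = $104.95
Dental plan: $241.45
Total deductions = $367.32 + $732.01 + $189.84 + $104.95 + $241.45 = $1635.57
Net pay = $5247.41 − $1635.57 = $3611.84

$3611.84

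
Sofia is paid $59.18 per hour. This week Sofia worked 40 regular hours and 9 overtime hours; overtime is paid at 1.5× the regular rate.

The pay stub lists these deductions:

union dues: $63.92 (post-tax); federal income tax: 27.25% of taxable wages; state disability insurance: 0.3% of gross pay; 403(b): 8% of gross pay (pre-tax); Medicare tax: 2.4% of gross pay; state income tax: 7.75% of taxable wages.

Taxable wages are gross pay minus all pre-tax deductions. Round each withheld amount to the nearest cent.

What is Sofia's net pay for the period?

$1743.93

Regular pay: 40 × $59.18 = $2367.20
Overtime pay: 9 × $59.18 × 1.5 = $798.93
Gross pay = $2367.20 + $798.93 = $3166.13
403(b): $3166.13 × 0.08 = $253.29
Taxable wages = $3166.13 − $253.29 = $2912.84
State income tax: $2912.84 × 0.0775 = $225.75
Federal income tax: $2912.84 × 0.2725 = $793.75
State disability insurance: $3166.13 × 0.003 = $9.50
Medicare tax: $3166.13 × 0.024 = $75.99
Union dues: $63.92
Total deductions = $253.29 + $225.75 + $793.75 + $9.50 + $75.99 + $63.92 = $1422.20
Net pay = $3166.13 − $1422.20 = $1743.93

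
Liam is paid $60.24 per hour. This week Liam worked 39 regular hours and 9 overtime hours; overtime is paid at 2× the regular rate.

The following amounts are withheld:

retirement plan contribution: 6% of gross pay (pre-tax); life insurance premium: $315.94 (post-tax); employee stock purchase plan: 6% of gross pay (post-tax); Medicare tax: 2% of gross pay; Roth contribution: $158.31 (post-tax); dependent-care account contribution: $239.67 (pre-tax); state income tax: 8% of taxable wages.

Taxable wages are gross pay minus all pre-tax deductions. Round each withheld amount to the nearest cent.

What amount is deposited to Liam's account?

$2,000.01

Regular pay: 39 × $60.24 = $2,349.36
Overtime pay: 9 × $60.24 × 2 = $1,084.32
Gross pay = $2,349.36 + $1,084.32 = $3,433.68
Retirement plan contribution: $3,433.68 × 0.06 = $206.02
Dependent-care account contribution: $239.67
Pre-tax total = $206.02 + $239.67 = $445.69
Taxable wages = $3,433.68 − $445.69 = $2,987.99
State income tax: $2,987.99 × 0.08 = $239.04
Medicare tax: $3,433.68 × 0.02 = $68.67
Employee stock purchase plan: $3,433.68 × 0.06 = $206.02
Roth contribution: $158.31
Life insurance premium: $315.94
Total deductions = $206.02 + $239.67 + $239.04 + $68.67 + $206.02 + $158.31 + $315.94 = $1,433.67
Net pay = $3,433.68 − $1,433.67 = $2,000.01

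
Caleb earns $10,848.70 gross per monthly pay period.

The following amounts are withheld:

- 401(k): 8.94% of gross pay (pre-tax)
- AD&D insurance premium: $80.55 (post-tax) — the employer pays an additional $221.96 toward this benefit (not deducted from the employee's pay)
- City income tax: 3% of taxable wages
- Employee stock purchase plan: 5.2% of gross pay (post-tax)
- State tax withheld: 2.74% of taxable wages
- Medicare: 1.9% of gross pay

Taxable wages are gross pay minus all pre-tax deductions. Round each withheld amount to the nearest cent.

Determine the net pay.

401(k): $10,848.70 × 0.0894 = $969.87
Taxable wages = $10,848.70 − $969.87 = $9,878.83
State tax withheld: $9,878.83 × 0.0274 = $270.68
City income tax: $9,878.83 × 0.03 = $296.36
Medicare: $10,848.70 × 0.019 = $206.13
AD&D insurance premium: $80.55
Employee stock purchase plan: $10,848.70 × 0.052 = $564.13
(Employer's $221.96 toward AD&D insurance premium is not withheld from the employee.)
Total deductions = $969.87 + $270.68 + $296.36 + $206.13 + $80.55 + $564.13 = $2,387.72
Net pay = $10,848.70 − $2,387.72 = $8,460.98

$8,460.98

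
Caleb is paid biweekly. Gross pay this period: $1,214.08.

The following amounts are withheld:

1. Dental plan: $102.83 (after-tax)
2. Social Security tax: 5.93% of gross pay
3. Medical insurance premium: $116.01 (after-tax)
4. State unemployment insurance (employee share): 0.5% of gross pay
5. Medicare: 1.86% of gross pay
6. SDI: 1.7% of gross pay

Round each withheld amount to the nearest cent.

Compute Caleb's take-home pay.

$873.96

State unemployment insurance (employee share): $1,214.08 × 0.005 = $6.07
Medicare: $1,214.08 × 0.0186 = $22.58
Social Security tax: $1,214.08 × 0.0593 = $71.99
SDI: $1,214.08 × 0.017 = $20.64
Dental plan: $102.83
Medical insurance premium: $116.01
Total deductions = $6.07 + $22.58 + $71.99 + $20.64 + $102.83 + $116.01 = $340.12
Net pay = $1,214.08 − $340.12 = $873.96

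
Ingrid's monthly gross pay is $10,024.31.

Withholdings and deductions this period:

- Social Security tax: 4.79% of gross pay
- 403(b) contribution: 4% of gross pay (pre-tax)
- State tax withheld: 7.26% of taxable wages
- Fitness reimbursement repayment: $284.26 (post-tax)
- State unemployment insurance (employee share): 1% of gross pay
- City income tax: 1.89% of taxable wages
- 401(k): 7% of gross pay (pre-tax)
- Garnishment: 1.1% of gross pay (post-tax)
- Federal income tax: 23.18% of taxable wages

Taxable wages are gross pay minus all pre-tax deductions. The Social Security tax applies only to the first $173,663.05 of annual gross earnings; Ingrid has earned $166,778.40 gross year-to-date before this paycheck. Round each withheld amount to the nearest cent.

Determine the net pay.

$5,212.73

401(k): $10,024.31 × 0.07 = $701.70
403(b) contribution: $10,024.31 × 0.04 = $400.97
Pre-tax total = $701.70 + $400.97 = $1,102.67
Taxable wages = $10,024.31 − $1,102.67 = $8,921.64
State tax withheld: $8,921.64 × 0.0726 = $647.71
Federal income tax: $8,921.64 × 0.2318 = $2,068.04
City income tax: $8,921.64 × 0.0189 = $168.62
State unemployment insurance (employee share): $10,024.31 × 0.01 = $100.24
Social Security tax: only $173,663.05 − $166,778.40 = $6,884.65 of this check is subject → $6,884.65 × 0.0479 = $329.77
Garnishment: $10,024.31 × 0.011 = $110.27
Fitness reimbursement repayment: $284.26
Total deductions = $701.70 + $400.97 + $647.71 + $2,068.04 + $168.62 + $100.24 + $329.77 + $110.27 + $284.26 = $4,811.58
Net pay = $10,024.31 − $4,811.58 = $5,212.73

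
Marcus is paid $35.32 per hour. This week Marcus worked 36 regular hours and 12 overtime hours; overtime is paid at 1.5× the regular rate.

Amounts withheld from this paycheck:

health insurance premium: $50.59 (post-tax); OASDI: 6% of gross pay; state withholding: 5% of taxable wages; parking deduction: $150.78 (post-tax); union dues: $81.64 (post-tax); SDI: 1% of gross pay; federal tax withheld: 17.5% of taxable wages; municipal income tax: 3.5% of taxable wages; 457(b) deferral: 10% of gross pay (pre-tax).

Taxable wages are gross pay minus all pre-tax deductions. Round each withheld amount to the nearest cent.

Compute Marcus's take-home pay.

Regular pay: 36 × $35.32 = $1271.52
Overtime pay: 12 × $35.32 × 1.5 = $635.76
Gross pay = $1271.52 + $635.76 = $1907.28
457(b) deferral: $1907.28 × 0.1 = $190.73
Taxable wages = $1907.28 − $190.73 = $1716.55
State withholding: $1716.55 × 0.05 = $85.83
Municipal income tax: $1716.55 × 0.035 = $60.08
Federal tax withheld: $1716.55 × 0.175 = $300.40
OASDI: $1907.28 × 0.06 = $114.44
SDI: $1907.28 × 0.01 = $19.07
Union dues: $81.64
Health insurance premium: $50.59
Parking deduction: $150.78
Total deductions = $190.73 + $85.83 + $60.08 + $300.40 + $114.44 + $19.07 + $81.64 + $50.59 + $150.78 = $1053.56
Net pay = $1907.28 − $1053.56 = $853.72

$853.72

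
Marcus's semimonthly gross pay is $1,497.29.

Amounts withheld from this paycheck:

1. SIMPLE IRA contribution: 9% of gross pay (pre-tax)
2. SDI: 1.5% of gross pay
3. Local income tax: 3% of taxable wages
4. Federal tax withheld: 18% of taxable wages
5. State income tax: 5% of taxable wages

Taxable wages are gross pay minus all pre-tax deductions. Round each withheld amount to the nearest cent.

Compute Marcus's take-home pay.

$985.80

SIMPLE IRA contribution: $1,497.29 × 0.09 = $134.76
Taxable wages = $1,497.29 − $134.76 = $1,362.53
Federal tax withheld: $1,362.53 × 0.18 = $245.26
Local income tax: $1,362.53 × 0.03 = $40.88
State income tax: $1,362.53 × 0.05 = $68.13
SDI: $1,497.29 × 0.015 = $22.46
Total deductions = $134.76 + $245.26 + $40.88 + $68.13 + $22.46 = $511.49
Net pay = $1,497.29 − $511.49 = $985.80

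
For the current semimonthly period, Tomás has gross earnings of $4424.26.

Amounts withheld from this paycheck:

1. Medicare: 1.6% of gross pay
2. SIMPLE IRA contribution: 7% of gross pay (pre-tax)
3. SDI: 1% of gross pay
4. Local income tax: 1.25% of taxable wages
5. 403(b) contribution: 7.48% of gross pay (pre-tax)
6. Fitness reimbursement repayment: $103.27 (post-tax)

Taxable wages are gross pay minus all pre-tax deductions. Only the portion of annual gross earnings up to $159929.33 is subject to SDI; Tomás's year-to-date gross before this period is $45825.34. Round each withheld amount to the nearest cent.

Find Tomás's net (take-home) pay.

SIMPLE IRA contribution: $4424.26 × 0.07 = $309.70
403(b) contribution: $4424.26 × 0.0748 = $330.93
Pre-tax total = $309.70 + $330.93 = $640.63
Taxable wages = $4424.26 − $640.63 = $3783.63
Local income tax: $3783.63 × 0.0125 = $47.30
Medicare: $4424.26 × 0.016 = $70.79
SDI: cap not yet reached, full $4424.26 is subject → $4424.26 × 0.01 = $44.24
Fitness reimbursement repayment: $103.27
Total deductions = $309.70 + $330.93 + $47.30 + $70.79 + $44.24 + $103.27 = $906.23
Net pay = $4424.26 − $906.23 = $3518.03

$3518.03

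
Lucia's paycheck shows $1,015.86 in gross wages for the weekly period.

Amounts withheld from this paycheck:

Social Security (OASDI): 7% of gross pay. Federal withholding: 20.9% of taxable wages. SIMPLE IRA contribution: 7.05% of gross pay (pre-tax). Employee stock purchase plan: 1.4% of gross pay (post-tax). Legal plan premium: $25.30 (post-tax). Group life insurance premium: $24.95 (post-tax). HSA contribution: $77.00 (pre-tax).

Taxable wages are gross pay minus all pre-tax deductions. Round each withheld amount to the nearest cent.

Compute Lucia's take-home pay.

$550.41

HSA contribution: $77.00
SIMPLE IRA contribution: $1,015.86 × 0.0705 = $71.62
Pre-tax total = $77.00 + $71.62 = $148.62
Taxable wages = $1,015.86 − $148.62 = $867.24
Federal withholding: $867.24 × 0.209 = $181.25
Social Security (OASDI): $1,015.86 × 0.07 = $71.11
Employee stock purchase plan: $1,015.86 × 0.014 = $14.22
Group life insurance premium: $24.95
Legal plan premium: $25.30
Total deductions = $77.00 + $71.62 + $181.25 + $71.11 + $14.22 + $24.95 + $25.30 = $465.45
Net pay = $1,015.86 − $465.45 = $550.41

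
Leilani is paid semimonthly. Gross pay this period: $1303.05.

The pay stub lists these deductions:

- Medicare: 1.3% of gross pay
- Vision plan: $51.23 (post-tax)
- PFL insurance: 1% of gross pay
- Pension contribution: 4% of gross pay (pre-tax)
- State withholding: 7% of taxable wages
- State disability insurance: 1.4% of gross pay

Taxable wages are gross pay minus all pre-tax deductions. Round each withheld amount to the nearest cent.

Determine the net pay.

Pension contribution: $1303.05 × 0.04 = $52.12
Taxable wages = $1303.05 − $52.12 = $1250.93
State withholding: $1250.93 × 0.07 = $87.57
Medicare: $1303.05 × 0.013 = $16.94
State disability insurance: $1303.05 × 0.014 = $18.24
PFL insurance: $1303.05 × 0.01 = $13.03
Vision plan: $51.23
Total deductions = $52.12 + $87.57 + $16.94 + $18.24 + $13.03 + $51.23 = $239.13
Net pay = $1303.05 − $239.13 = $1063.92

$1063.92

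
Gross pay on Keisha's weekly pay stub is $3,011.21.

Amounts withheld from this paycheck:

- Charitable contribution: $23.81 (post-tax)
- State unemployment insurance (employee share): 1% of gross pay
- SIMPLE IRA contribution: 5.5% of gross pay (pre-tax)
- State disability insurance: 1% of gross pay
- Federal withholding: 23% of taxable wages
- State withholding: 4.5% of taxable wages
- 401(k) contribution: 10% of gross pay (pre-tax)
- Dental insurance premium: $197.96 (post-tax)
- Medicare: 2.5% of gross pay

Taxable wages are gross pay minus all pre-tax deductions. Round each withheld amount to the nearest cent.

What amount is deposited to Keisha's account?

SIMPLE IRA contribution: $3,011.21 × 0.055 = $165.62
401(k) contribution: $3,011.21 × 0.1 = $301.12
Pre-tax total = $165.62 + $301.12 = $466.74
Taxable wages = $3,011.21 − $466.74 = $2,544.47
State withholding: $2,544.47 × 0.045 = $114.50
Federal withholding: $2,544.47 × 0.23 = $585.23
Medicare: $3,011.21 × 0.025 = $75.28
State disability insurance: $3,011.21 × 0.01 = $30.11
State unemployment insurance (employee share): $3,011.21 × 0.01 = $30.11
Charitable contribution: $23.81
Dental insurance premium: $197.96
Total deductions = $165.62 + $301.12 + $114.50 + $585.23 + $75.28 + $30.11 + $30.11 + $23.81 + $197.96 = $1,523.74
Net pay = $3,011.21 − $1,523.74 = $1,487.47

$1,487.47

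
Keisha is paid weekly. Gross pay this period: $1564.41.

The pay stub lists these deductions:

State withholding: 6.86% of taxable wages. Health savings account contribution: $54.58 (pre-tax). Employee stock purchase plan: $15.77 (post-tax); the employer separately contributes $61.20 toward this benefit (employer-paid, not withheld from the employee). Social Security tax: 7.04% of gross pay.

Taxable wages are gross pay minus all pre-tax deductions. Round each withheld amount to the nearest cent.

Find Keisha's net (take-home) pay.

$1280.36

Health savings account contribution: $54.58
Taxable wages = $1564.41 − $54.58 = $1509.83
State withholding: $1509.83 × 0.0686 = $103.57
Social Security tax: $1564.41 × 0.0704 = $110.13
Employee stock purchase plan: $15.77
(Employer's $61.20 toward employee stock purchase plan is not withheld from the employee.)
Total deductions = $54.58 + $103.57 + $110.13 + $15.77 = $284.05
Net pay = $1564.41 − $284.05 = $1280.36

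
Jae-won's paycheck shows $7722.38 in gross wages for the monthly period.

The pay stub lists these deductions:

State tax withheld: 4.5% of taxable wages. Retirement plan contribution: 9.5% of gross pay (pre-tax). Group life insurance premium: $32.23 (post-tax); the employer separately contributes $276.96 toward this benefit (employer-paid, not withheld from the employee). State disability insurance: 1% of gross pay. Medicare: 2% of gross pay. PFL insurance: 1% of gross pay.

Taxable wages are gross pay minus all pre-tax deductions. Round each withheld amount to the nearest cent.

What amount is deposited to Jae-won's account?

$6333.14

Retirement plan contribution: $7722.38 × 0.095 = $733.63
Taxable wages = $7722.38 − $733.63 = $6988.75
State tax withheld: $6988.75 × 0.045 = $314.49
PFL insurance: $7722.38 × 0.01 = $77.22
State disability insurance: $7722.38 × 0.01 = $77.22
Medicare: $7722.38 × 0.02 = $154.45
Group life insurance premium: $32.23
(Employer's $276.96 toward group life insurance premium is not withheld from the employee.)
Total deductions = $733.63 + $314.49 + $77.22 + $77.22 + $154.45 + $32.23 = $1389.24
Net pay = $7722.38 − $1389.24 = $6333.14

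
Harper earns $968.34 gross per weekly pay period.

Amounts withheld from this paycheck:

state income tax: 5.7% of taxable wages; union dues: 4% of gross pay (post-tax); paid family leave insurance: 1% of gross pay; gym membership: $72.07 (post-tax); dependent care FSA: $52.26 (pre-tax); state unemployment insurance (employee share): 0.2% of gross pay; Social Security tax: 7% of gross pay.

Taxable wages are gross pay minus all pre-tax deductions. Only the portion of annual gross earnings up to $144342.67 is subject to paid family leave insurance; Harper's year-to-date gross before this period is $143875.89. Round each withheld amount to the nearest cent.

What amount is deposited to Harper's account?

Dependent care FSA: $52.26
Taxable wages = $968.34 − $52.26 = $916.08
State income tax: $916.08 × 0.057 = $52.22
Social Security tax: $968.34 × 0.07 = $67.78
State unemployment insurance (employee share): $968.34 × 0.002 = $1.94
Paid family leave insurance: only $144342.67 − $143875.89 = $466.78 of this check is subject → $466.78 × 0.01 = $4.67
Gym membership: $72.07
Union dues: $968.34 × 0.04 = $38.73
Total deductions = $52.26 + $52.22 + $67.78 + $1.94 + $4.67 + $72.07 + $38.73 = $289.67
Net pay = $968.34 − $289.67 = $678.67

$678.67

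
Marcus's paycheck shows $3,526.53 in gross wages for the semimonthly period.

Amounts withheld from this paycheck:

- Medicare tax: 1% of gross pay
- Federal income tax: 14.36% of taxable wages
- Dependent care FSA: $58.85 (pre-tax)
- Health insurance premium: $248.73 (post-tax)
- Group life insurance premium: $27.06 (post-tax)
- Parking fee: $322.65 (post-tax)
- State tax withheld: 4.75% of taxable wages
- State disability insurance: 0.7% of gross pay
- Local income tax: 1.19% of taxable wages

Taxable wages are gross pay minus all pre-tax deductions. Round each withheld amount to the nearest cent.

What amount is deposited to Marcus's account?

Dependent care FSA: $58.85
Taxable wages = $3,526.53 − $58.85 = $3,467.68
Local income tax: $3,467.68 × 0.0119 = $41.27
State tax withheld: $3,467.68 × 0.0475 = $164.71
Federal income tax: $3,467.68 × 0.1436 = $497.96
State disability insurance: $3,526.53 × 0.007 = $24.69
Medicare tax: $3,526.53 × 0.01 = $35.27
Health insurance premium: $248.73
Group life insurance premium: $27.06
Parking fee: $322.65
Total deductions = $58.85 + $41.27 + $164.71 + $497.96 + $24.69 + $35.27 + $248.73 + $27.06 + $322.65 = $1,421.19
Net pay = $3,526.53 − $1,421.19 = $2,105.34

$2,105.34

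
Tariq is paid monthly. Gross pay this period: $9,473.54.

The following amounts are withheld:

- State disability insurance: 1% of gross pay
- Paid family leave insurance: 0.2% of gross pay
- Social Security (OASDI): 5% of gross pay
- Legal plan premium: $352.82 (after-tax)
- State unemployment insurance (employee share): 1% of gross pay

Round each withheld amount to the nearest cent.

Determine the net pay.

State disability insurance: $9,473.54 × 0.01 = $94.74
Social Security (OASDI): $9,473.54 × 0.05 = $473.68
Paid family leave insurance: $9,473.54 × 0.002 = $18.95
State unemployment insurance (employee share): $9,473.54 × 0.01 = $94.74
Legal plan premium: $352.82
Total deductions = $94.74 + $473.68 + $18.95 + $94.74 + $352.82 = $1,034.93
Net pay = $9,473.54 − $1,034.93 = $8,438.61

$8,438.61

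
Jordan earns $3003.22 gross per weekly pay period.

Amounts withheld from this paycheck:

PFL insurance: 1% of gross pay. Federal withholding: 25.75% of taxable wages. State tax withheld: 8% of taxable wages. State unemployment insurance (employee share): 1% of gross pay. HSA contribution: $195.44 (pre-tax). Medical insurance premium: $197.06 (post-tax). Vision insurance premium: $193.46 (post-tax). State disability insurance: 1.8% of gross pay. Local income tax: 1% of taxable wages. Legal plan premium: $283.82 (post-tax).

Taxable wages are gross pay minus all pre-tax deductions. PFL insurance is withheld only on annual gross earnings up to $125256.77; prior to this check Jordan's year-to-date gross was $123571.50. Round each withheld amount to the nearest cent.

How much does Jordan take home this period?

HSA contribution: $195.44
Taxable wages = $3003.22 − $195.44 = $2807.78
State tax withheld: $2807.78 × 0.08 = $224.62
Federal withholding: $2807.78 × 0.2575 = $723.00
Local income tax: $2807.78 × 0.01 = $28.08
PFL insurance: only $125256.77 − $123571.50 = $1685.27 of this check is subject → $1685.27 × 0.01 = $16.85
State unemployment insurance (employee share): $3003.22 × 0.01 = $30.03
State disability insurance: $3003.22 × 0.018 = $54.06
Medical insurance premium: $197.06
Vision insurance premium: $193.46
Legal plan premium: $283.82
Total deductions = $195.44 + $224.62 + $723.00 + $28.08 + $16.85 + $30.03 + $54.06 + $197.06 + $193.46 + $283.82 = $1946.42
Net pay = $3003.22 − $1946.42 = $1056.80

$1056.80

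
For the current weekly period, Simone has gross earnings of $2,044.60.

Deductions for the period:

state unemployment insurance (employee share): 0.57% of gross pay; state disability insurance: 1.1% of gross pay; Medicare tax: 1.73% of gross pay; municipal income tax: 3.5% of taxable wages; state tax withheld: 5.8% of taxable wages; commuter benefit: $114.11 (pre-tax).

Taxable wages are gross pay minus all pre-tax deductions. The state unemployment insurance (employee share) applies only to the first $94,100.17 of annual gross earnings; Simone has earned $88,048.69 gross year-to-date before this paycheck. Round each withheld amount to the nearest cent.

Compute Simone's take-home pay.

Commuter benefit: $114.11
Taxable wages = $2,044.60 − $114.11 = $1,930.49
State tax withheld: $1,930.49 × 0.058 = $111.97
Municipal income tax: $1,930.49 × 0.035 = $67.57
Medicare tax: $2,044.60 × 0.0173 = $35.37
State unemployment insurance (employee share): cap not yet reached, full $2,044.60 is subject → $2,044.60 × 0.0057 = $11.65
State disability insurance: $2,044.60 × 0.011 = $22.49
Total deductions = $114.11 + $111.97 + $67.57 + $35.37 + $11.65 + $22.49 = $363.16
Net pay = $2,044.60 − $363.16 = $1,681.44

$1,681.44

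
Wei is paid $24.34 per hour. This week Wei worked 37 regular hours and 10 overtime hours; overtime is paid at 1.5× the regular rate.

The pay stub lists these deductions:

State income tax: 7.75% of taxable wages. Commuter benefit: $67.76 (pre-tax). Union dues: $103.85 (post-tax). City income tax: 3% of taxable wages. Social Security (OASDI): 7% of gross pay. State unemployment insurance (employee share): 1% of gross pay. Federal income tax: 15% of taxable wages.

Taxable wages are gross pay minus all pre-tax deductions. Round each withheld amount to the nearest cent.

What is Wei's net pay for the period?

$684.34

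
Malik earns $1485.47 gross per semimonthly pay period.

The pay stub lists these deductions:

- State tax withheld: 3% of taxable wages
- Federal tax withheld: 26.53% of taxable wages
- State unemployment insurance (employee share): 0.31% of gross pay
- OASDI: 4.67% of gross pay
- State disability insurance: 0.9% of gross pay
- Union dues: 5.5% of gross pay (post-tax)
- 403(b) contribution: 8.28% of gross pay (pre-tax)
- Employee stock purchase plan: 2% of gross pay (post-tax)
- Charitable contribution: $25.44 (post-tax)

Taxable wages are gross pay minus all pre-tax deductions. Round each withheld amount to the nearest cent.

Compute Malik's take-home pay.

$735.95

403(b) contribution: $1485.47 × 0.0828 = $123.00
Taxable wages = $1485.47 − $123.00 = $1362.47
State tax withheld: $1362.47 × 0.03 = $40.87
Federal tax withheld: $1362.47 × 0.2653 = $361.46
State disability insurance: $1485.47 × 0.009 = $13.37
State unemployment insurance (employee share): $1485.47 × 0.0031 = $4.60
OASDI: $1485.47 × 0.0467 = $69.37
Charitable contribution: $25.44
Union dues: $1485.47 × 0.055 = $81.70
Employee stock purchase plan: $1485.47 × 0.02 = $29.71
Total deductions = $123.00 + $40.87 + $361.46 + $13.37 + $4.60 + $69.37 + $25.44 + $81.70 + $29.71 = $749.52
Net pay = $1485.47 − $749.52 = $735.95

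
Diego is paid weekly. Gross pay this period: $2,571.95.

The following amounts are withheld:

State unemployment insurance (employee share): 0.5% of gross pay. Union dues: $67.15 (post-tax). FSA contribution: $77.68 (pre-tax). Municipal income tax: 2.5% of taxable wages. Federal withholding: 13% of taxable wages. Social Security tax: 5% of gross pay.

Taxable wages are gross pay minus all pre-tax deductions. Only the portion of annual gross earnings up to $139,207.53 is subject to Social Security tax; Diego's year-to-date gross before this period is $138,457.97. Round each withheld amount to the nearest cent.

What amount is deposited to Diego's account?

FSA contribution: $77.68
Taxable wages = $2,571.95 − $77.68 = $2,494.27
Federal withholding: $2,494.27 × 0.13 = $324.26
Municipal income tax: $2,494.27 × 0.025 = $62.36
Social Security tax: only $139,207.53 − $138,457.97 = $749.56 of this check is subject → $749.56 × 0.05 = $37.48
State unemployment insurance (employee share): $2,571.95 × 0.005 = $12.86
Union dues: $67.15
Total deductions = $77.68 + $324.26 + $62.36 + $37.48 + $12.86 + $67.15 = $581.79
Net pay = $2,571.95 − $581.79 = $1,990.16

$1,990.16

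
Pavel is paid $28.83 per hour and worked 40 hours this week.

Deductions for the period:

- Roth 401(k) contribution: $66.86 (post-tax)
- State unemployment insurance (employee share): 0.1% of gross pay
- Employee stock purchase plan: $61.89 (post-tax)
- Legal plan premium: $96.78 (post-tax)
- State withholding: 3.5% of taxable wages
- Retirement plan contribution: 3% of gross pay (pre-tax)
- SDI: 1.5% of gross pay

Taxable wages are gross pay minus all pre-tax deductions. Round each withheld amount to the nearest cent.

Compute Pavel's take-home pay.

$835.47

Gross pay: 40 × $28.83 = $1153.20
Retirement plan contribution: $1153.20 × 0.03 = $34.60
Taxable wages = $1153.20 − $34.60 = $1118.60
State withholding: $1118.60 × 0.035 = $39.15
State unemployment insurance (employee share): $1153.20 × 0.001 = $1.15
SDI: $1153.20 × 0.015 = $17.30
Legal plan premium: $96.78
Roth 401(k) contribution: $66.86
Employee stock purchase plan: $61.89
Total deductions = $34.60 + $39.15 + $1.15 + $17.30 + $96.78 + $66.86 + $61.89 = $317.73
Net pay = $1153.20 − $317.73 = $835.47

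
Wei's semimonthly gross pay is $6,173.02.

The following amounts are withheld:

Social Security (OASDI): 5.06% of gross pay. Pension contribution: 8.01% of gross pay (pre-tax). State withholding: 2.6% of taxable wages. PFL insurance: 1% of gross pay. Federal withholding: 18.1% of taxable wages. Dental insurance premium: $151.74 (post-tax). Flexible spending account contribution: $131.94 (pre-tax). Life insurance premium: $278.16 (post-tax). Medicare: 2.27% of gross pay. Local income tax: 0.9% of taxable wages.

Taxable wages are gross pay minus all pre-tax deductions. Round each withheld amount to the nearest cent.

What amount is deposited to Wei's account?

$3,404.44

Pension contribution: $6,173.02 × 0.0801 = $494.46
Flexible spending account contribution: $131.94
Pre-tax total = $494.46 + $131.94 = $626.40
Taxable wages = $6,173.02 − $626.40 = $5,546.62
Local income tax: $5,546.62 × 0.009 = $49.92
Federal withholding: $5,546.62 × 0.181 = $1,003.94
State withholding: $5,546.62 × 0.026 = $144.21
PFL insurance: $6,173.02 × 0.01 = $61.73
Social Security (OASDI): $6,173.02 × 0.0506 = $312.35
Medicare: $6,173.02 × 0.0227 = $140.13
Dental insurance premium: $151.74
Life insurance premium: $278.16
Total deductions = $494.46 + $131.94 + $49.92 + $1,003.94 + $144.21 + $61.73 + $312.35 + $140.13 + $151.74 + $278.16 = $2,768.58
Net pay = $6,173.02 − $2,768.58 = $3,404.44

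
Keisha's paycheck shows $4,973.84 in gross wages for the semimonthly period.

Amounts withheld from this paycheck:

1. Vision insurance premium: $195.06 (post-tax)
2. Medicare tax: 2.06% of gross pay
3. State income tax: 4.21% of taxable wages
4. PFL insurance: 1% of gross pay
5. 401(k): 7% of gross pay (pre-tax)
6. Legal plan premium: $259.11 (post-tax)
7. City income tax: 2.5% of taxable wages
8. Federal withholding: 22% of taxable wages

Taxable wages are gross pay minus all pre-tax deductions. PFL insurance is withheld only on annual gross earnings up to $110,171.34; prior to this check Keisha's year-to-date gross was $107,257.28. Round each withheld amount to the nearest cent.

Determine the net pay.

401(k): $4,973.84 × 0.07 = $348.17
Taxable wages = $4,973.84 − $348.17 = $4,625.67
Federal withholding: $4,625.67 × 0.22 = $1,017.65
City income tax: $4,625.67 × 0.025 = $115.64
State income tax: $4,625.67 × 0.0421 = $194.74
Medicare tax: $4,973.84 × 0.0206 = $102.46
PFL insurance: only $110,171.34 − $107,257.28 = $2,914.06 of this check is subject → $2,914.06 × 0.01 = $29.14
Legal plan premium: $259.11
Vision insurance premium: $195.06
Total deductions = $348.17 + $1,017.65 + $115.64 + $194.74 + $102.46 + $29.14 + $259.11 + $195.06 = $2,261.97
Net pay = $4,973.84 − $2,261.97 = $2,711.87

$2,711.87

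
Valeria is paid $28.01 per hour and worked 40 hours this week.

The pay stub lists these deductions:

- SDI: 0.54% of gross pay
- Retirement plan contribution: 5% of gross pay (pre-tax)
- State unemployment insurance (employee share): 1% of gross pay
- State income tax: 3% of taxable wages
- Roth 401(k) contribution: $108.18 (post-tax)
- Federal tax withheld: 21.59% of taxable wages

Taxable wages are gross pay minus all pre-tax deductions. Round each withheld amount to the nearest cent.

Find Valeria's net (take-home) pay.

Gross pay: 40 × $28.01 = $1,120.40
Retirement plan contribution: $1,120.40 × 0.05 = $56.02
Taxable wages = $1,120.40 − $56.02 = $1,064.38
Federal tax withheld: $1,064.38 × 0.2159 = $229.80
State income tax: $1,064.38 × 0.03 = $31.93
State unemployment insurance (employee share): $1,120.40 × 0.01 = $11.20
SDI: $1,120.40 × 0.0054 = $6.05
Roth 401(k) contribution: $108.18
Total deductions = $56.02 + $229.80 + $31.93 + $11.20 + $6.05 + $108.18 = $443.18
Net pay = $1,120.40 − $443.18 = $677.22

$677.22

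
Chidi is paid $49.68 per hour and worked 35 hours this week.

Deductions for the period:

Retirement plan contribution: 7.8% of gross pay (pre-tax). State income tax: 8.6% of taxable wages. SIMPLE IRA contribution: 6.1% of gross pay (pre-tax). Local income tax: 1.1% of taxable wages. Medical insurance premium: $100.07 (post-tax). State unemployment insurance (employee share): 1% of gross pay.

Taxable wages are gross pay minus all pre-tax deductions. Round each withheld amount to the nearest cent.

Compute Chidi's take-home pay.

$1,234.42

Gross pay: 35 × $49.68 = $1,738.80
SIMPLE IRA contribution: $1,738.80 × 0.061 = $106.07
Retirement plan contribution: $1,738.80 × 0.078 = $135.63
Pre-tax total = $106.07 + $135.63 = $241.70
Taxable wages = $1,738.80 − $241.70 = $1,497.10
Local income tax: $1,497.10 × 0.011 = $16.47
State income tax: $1,497.10 × 0.086 = $128.75
State unemployment insurance (employee share): $1,738.80 × 0.01 = $17.39
Medical insurance premium: $100.07
Total deductions = $106.07 + $135.63 + $16.47 + $128.75 + $17.39 + $100.07 = $504.38
Net pay = $1,738.80 − $504.38 = $1,234.42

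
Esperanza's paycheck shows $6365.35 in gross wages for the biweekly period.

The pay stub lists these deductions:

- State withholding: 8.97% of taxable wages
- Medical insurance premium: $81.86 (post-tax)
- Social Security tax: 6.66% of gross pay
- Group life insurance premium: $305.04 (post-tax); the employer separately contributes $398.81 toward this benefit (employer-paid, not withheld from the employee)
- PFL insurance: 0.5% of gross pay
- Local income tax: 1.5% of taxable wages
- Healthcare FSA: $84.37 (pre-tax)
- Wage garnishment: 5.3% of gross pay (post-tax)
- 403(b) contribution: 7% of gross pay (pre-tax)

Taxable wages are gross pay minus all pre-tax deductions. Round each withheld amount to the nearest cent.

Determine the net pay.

$4044.42

403(b) contribution: $6365.35 × 0.07 = $445.57
Healthcare FSA: $84.37
Pre-tax total = $445.57 + $84.37 = $529.94
Taxable wages = $6365.35 − $529.94 = $5835.41
Local income tax: $5835.41 × 0.015 = $87.53
State withholding: $5835.41 × 0.0897 = $523.44
PFL insurance: $6365.35 × 0.005 = $31.83
Social Security tax: $6365.35 × 0.0666 = $423.93
Group life insurance premium: $305.04
Wage garnishment: $6365.35 × 0.053 = $337.36
Medical insurance premium: $81.86
(Employer's $398.81 toward group life insurance premium is not withheld from the employee.)
Total deductions = $445.57 + $84.37 + $87.53 + $523.44 + $31.83 + $423.93 + $305.04 + $337.36 + $81.86 = $2320.93
Net pay = $6365.35 − $2320.93 = $4044.42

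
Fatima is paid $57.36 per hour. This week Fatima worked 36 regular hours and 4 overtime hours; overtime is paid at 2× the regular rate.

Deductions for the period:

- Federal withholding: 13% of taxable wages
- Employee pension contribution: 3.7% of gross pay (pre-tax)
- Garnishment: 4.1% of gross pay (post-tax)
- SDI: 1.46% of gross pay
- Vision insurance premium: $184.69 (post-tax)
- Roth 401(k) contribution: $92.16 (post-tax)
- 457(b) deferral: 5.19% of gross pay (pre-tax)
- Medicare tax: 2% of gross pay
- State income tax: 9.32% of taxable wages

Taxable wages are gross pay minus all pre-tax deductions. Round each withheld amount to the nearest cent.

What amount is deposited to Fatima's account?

$1318.57

Regular pay: 36 × $57.36 = $2064.96
Overtime pay: 4 × $57.36 × 2 = $458.88
Gross pay = $2064.96 + $458.88 = $2523.84
457(b) deferral: $2523.84 × 0.0519 = $130.99
Employee pension contribution: $2523.84 × 0.037 = $93.38
Pre-tax total = $130.99 + $93.38 = $224.37
Taxable wages = $2523.84 − $224.37 = $2299.47
Federal withholding: $2299.47 × 0.13 = $298.93
State income tax: $2299.47 × 0.0932 = $214.31
SDI: $2523.84 × 0.0146 = $36.85
Medicare tax: $2523.84 × 0.02 = $50.48
Vision insurance premium: $184.69
Garnishment: $2523.84 × 0.041 = $103.48
Roth 401(k) contribution: $92.16
Total deductions = $130.99 + $93.38 + $298.93 + $214.31 + $36.85 + $50.48 + $184.69 + $103.48 + $92.16 = $1205.27
Net pay = $2523.84 − $1205.27 = $1318.57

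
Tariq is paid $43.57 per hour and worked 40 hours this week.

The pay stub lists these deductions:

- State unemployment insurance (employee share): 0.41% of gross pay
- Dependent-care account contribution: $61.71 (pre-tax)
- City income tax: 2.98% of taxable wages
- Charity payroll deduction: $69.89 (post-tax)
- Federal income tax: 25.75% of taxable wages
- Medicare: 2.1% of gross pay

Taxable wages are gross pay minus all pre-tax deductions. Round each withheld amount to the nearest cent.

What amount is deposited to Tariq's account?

Gross pay: 40 × $43.57 = $1,742.80
Dependent-care account contribution: $61.71
Taxable wages = $1,742.80 − $61.71 = $1,681.09
Federal income tax: $1,681.09 × 0.2575 = $432.88
City income tax: $1,681.09 × 0.0298 = $50.10
State unemployment insurance (employee share): $1,742.80 × 0.0041 = $7.15
Medicare: $1,742.80 × 0.021 = $36.60
Charity payroll deduction: $69.89
Total deductions = $61.71 + $432.88 + $50.10 + $7.15 + $36.60 + $69.89 = $658.33
Net pay = $1,742.80 − $658.33 = $1,084.47

$1,084.47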